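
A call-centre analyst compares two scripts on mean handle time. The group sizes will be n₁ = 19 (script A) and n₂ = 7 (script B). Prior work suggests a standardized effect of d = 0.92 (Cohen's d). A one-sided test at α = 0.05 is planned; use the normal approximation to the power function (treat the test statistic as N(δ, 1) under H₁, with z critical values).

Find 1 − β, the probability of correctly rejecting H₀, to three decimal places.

Noncentrality parameter: δ = d / √(1/n₁ + 1/n₂) = 0.92 / √(1/19 + 1/7) = 2.0808
One-sided α = 0.05 → critical value z_{0.05} = 1.645.
Power = P(Z > 1.645 − δ) = Φ(0.436) = 0.6686.

Power ≈ 0.669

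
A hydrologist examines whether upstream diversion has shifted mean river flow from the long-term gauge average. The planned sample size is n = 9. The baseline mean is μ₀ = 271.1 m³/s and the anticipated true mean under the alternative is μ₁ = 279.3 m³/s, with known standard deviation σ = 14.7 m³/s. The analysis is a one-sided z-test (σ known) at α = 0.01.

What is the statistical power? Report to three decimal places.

Power ≈ 0.257

Standardized effect: d = |μ₁ − μ₀| / σ = |279.3 − 271.1| / 14.7 = 0.5578
Noncentrality parameter: δ = d·√n = 0.5578 × √9 = 1.6735
Critical value for a one-sided test at α = 0.01: z_α = 2.326.
Power = Φ(δ − 2.326) = Φ(-0.653) = 0.2569.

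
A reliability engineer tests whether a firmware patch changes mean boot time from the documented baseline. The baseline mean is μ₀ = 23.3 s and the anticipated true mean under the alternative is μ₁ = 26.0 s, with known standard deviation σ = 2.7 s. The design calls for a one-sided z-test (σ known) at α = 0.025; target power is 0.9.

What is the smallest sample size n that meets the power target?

Standardized effect: d = |μ₁ − μ₀| / σ = |26.0 − 23.3| / 2.7 = 1.0000
Set Φ(δ − 1.960) = 0.9; then δ − 1.960 = Φ⁻¹(0.9) = 1.282, giving δ = 3.242.
δ = d·√n ⇒ n = (δ/d)² = (3.242 / 1.0000)² = 10.51.
Round up to the next whole unit.

n = 11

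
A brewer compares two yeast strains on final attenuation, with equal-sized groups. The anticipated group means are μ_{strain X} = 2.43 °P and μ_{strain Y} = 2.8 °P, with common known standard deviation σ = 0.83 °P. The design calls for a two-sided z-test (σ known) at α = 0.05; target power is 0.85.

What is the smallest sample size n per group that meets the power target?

Standardized effect: d = |μ_{strain X} − μ_{strain Y}| / σ = |2.43 − 2.8| / 0.83 = 0.4458
Set Φ(δ − 1.960) = 0.85; then δ − 1.960 = Φ⁻¹(0.85) = 1.036, giving δ = 2.996.
(Ignoring the negligible lower-tail rejection probability gives the usual closed-form inversion.)
δ = d·√(n/2) ⇒ n = 2(δ/d)² = 2 × (2.996 / 0.4458)² = 90.36.
Round up to the next whole unit.

n = 91 per group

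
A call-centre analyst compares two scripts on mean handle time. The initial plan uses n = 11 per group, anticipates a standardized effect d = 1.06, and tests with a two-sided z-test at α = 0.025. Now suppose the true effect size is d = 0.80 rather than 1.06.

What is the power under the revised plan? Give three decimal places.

Power ≈ 0.357

With d = 0.80: δ = d·√(n/2) = 0.80 × √(11/2) = 1.8762. Critical value z_{0.0125} = 2.241.
Revised power = Φ(δ − 2.241) + Φ(−δ − 2.241) = Φ(-0.365) + Φ(-4.118) = 0.3575 + 0.0000 = 0.3575.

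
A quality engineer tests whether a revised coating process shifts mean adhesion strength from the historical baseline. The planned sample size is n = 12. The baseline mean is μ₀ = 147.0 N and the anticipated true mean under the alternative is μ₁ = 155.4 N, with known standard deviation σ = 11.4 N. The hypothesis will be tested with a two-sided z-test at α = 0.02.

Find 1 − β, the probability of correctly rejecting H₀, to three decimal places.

Standardized effect: d = |μ₁ − μ₀| / σ = |155.4 − 147.0| / 11.4 = 0.7368
Noncentrality parameter: δ = d·√n = 0.7368 × √12 = 2.5525
Critical value for a two-sided test at α = 0.02: z_{α/2} = 2.326.
Power = Φ(δ − 2.326) + Φ(−δ − 2.326) = Φ(0.226) + Φ(-4.879) = 0.5895 + 0.0000 = 0.5895.

Power ≈ 0.589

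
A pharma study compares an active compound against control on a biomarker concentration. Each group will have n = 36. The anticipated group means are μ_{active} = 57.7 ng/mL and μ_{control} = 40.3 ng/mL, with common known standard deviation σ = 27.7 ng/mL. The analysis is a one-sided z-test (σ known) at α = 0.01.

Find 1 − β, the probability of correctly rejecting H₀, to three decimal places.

Power ≈ 0.633

Standardized effect: d = |μ_{active} − μ_{control}| / σ = |57.7 − 40.3| / 27.7 = 0.6282
Noncentrality parameter: δ = d·√(n/2) = 0.6282 × √(36/2) = 2.6651
One-sided α = 0.01 → critical value z_{0.01} = 2.326.
Power = Φ(δ − 2.326) = Φ(0.339) = 0.6326.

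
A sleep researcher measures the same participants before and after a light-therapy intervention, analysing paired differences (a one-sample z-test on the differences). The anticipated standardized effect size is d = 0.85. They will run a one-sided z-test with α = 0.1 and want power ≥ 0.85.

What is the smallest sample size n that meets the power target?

For power 0.85 need Φ(δ − z_{0.1}) = 0.85, so δ = z_{0.1} + z_{0.15} = 1.282 + 1.036 = 2.318.
δ = d·√n ⇒ n = (δ/d)² = (2.318 / 0.85)² = 7.44.
Rounding up, n = 8.

n = 8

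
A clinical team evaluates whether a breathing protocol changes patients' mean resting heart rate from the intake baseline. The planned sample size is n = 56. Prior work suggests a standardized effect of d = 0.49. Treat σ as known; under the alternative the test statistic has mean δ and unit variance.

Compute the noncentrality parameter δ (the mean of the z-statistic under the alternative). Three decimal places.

δ = d·√n = 0.49 × √56 = 3.6668

δ ≈ 3.667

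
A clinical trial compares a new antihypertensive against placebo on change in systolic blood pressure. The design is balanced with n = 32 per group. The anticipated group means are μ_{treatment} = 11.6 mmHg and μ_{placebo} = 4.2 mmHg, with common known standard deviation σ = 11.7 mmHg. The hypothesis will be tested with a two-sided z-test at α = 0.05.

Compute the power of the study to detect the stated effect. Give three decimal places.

Standardized effect: d = |μ_{treatment} − μ_{placebo}| / σ = |11.6 − 4.2| / 11.7 = 0.6325
Noncentrality parameter: δ = d·√(n/2) = 0.6325 × √(32/2) = 2.5299
Critical value for a two-sided test at α = 0.05: z_{α/2} = 1.960.
Power = Φ(δ − 1.960) + Φ(−δ − 1.960) = Φ(0.570) + Φ(-4.490) = 0.7156 + 0.0000 = 0.7156.

Power ≈ 0.716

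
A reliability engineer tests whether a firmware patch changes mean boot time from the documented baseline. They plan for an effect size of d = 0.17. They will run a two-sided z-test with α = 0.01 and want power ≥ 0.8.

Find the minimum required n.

n = 405

Set Φ(δ − 2.576) = 0.8; then δ − 2.576 = Φ⁻¹(0.8) = 0.842, giving δ = 3.417.
(Ignoring the negligible lower-tail rejection probability gives the usual closed-form inversion.)
δ = d·√n ⇒ n = (δ/d)² = (3.417 / 0.17)² = 404.12.
Rounding up, n = 405.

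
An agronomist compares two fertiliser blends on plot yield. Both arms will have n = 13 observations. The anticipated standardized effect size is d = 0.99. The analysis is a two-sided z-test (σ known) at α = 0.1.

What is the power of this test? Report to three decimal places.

Power ≈ 0.810

Noncentrality parameter: δ = d·√(n/2) = 0.99 × √(13/2) = 2.5240
Critical value for a two-sided test at α = 0.1: z_{α/2} = 1.645.
Power = Φ(δ − 1.645) + Φ(−δ − 1.645) = Φ(0.879) + Φ(-4.169) = 0.8103 + 0.0000 = 0.8104.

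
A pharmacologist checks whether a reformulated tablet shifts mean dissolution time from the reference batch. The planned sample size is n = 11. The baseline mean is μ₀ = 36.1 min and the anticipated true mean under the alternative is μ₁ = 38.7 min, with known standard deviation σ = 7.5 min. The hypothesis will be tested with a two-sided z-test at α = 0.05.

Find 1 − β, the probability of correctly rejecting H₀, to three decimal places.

Power ≈ 0.210

Standardized effect: d = |μ₁ − μ₀| / σ = |38.7 − 36.1| / 7.5 = 0.3467
Noncentrality parameter: δ = d·√n = 0.3467 × √11 = 1.1498
Two-sided α = 0.05 → critical value z_{0.025} = 1.960.
Power = Φ(δ − 1.960) + Φ(−δ − 1.960) = Φ(-0.810) + Φ(-3.110) = 0.2089 + 0.0009 = 0.2098.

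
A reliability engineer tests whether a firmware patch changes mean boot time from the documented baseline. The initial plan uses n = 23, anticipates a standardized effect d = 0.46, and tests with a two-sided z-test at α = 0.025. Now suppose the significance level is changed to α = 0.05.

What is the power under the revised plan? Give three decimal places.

Power ≈ 0.597

δ = d·√n = 0.46 × √23 = 2.2061 (unchanged). New critical value: z_{0.025} = 1.960.
Revised power = Φ(δ − 1.960) + Φ(−δ − 1.960) = Φ(0.246) + Φ(-4.166) = 0.5972 + 0.0000 = 0.5972.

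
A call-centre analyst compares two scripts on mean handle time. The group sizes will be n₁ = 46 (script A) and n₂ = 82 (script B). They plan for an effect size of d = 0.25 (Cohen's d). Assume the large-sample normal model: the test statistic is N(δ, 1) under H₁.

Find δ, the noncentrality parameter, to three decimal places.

δ ≈ 1.357

The noncentrality parameter scales effect size by the design's sample-size factor: δ = d / √(1/n₁ + 1/n₂) = 0.25 / √(1/46 + 1/82) = 1.3571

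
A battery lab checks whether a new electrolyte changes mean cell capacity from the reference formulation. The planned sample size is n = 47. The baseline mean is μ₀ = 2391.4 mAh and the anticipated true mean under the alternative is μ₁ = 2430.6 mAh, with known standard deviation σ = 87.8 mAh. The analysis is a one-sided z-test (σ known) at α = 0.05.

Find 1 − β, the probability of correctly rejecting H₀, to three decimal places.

Standardized effect: d = |μ₁ − μ₀| / σ = |2430.6 − 2391.4| / 87.8 = 0.4465
Noncentrality parameter: λ = d·√n = 0.4465 × √47 = 3.0608
Critical value for a one-sided test at α = 0.05: z_α = 1.645.
Power = P(Z > 1.645 − λ) = Φ(1.416) = 0.9216.

Power ≈ 0.922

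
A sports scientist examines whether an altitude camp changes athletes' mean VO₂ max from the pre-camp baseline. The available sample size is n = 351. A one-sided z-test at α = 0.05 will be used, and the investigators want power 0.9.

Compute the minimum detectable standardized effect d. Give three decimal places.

d ≈ 0.156

Need Φ(δ − 1.645) = 0.9, so δ = 1.645 + 1.282 = 2.926.
δ = d·√n ⇒ d = δ/√n = 2.926/√351 = 0.1562.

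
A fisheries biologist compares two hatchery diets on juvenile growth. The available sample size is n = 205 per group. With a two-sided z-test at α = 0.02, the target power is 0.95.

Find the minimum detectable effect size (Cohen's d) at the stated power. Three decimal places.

Need Φ(δ − 2.326) = 0.95, so δ = 2.326 + 1.645 = 3.971.
(Lower-tail contribution to power is negligible for δ > 0.)
δ = d·√(n/2) ⇒ d = δ/√(n/2) = 3.971/√(205/2) = 0.3922.

d ≈ 0.392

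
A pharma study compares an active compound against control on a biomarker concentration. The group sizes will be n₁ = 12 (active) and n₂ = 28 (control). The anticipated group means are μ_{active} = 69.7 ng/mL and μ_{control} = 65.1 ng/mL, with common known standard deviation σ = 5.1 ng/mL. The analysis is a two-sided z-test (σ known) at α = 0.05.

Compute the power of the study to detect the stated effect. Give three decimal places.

Standardized effect: d = |μ_{active} − μ_{control}| / σ = |69.7 − 65.1| / 5.1 = 0.9020
Noncentrality parameter: δ = d / √(1/n₁ + 1/n₂) = 0.9020 / √(1/12 + 1/28) = 2.6141
Two-sided α = 0.05 → critical value z_{0.025} = 1.960.
Power = Φ(δ − 1.960) + Φ(−δ − 1.960) = Φ(0.654) + Φ(-4.574) = 0.7435 + 0.0000 = 0.7435.

Power ≈ 0.744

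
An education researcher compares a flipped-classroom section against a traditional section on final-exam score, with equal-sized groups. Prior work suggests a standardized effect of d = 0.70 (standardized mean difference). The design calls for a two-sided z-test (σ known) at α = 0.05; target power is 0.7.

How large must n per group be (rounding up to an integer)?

n = 26 per group

Set Φ(δ − 1.960) = 0.7; then δ − 1.960 = Φ⁻¹(0.7) = 0.524, giving δ = 2.484.
(The Φ(−δ − z_{α/2}) term is vanishingly small for δ > 0 and is dropped in the standard sample-size formula.)
δ = d·√(n/2) ⇒ n = 2(δ/d)² = 2 × (2.484 / 0.70)² = 25.19.
Rounding up, n = 26 per group.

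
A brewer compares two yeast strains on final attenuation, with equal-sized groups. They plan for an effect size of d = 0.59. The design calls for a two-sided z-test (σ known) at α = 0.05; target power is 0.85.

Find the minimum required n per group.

For power 0.85 need Φ(δ − z_{0.025}) = 0.85, so δ = z_{0.025} + z_{0.15} = 1.960 + 1.036 = 2.996.
(Ignoring the negligible lower-tail rejection probability gives the usual closed-form inversion.)
δ = d·√(n/2) ⇒ n = 2(δ/d)² = 2 × (2.996 / 0.59)² = 51.59.
Round up to the next whole unit.

n = 52 per group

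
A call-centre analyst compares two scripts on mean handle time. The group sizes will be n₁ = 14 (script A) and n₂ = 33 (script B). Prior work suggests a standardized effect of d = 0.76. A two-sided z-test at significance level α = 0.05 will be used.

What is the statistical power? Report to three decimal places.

Power ≈ 0.664

Noncentrality parameter: δ = d / √(1/n₁ + 1/n₂) = 0.76 / √(1/14 + 1/33) = 2.3828
Two-sided α = 0.05 → critical value z_{0.025} = 1.960.
Power = Φ(δ − 1.960) + Φ(−δ − 1.960) = Φ(0.423) + Φ(-4.343) = 0.6638 + 0.0000 = 0.6638.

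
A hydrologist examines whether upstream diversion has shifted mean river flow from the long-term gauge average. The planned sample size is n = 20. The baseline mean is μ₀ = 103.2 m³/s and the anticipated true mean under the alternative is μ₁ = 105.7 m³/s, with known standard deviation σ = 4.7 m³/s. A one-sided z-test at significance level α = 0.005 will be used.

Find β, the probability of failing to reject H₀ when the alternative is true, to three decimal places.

β ≈ 0.578

Standardized effect: d = |μ₁ − μ₀| / σ = |105.7 − 103.2| / 4.7 = 0.5319
Noncentrality parameter: δ = d·√n = 0.5319 × √20 = 2.3788
One-sided α = 0.005 → critical value z_{0.005} = 2.576.
Power = P(Z > 2.576 − δ) = Φ(-0.197) = 0.4219.
Type II error: β = 1 − power = 1 − 0.4219 = 0.5781.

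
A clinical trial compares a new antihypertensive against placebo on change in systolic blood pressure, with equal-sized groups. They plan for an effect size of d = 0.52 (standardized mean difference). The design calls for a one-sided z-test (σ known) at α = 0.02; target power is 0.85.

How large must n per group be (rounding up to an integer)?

For power 0.85 need Φ(δ − z_{0.02}) = 0.85, so δ = z_{0.02} + z_{0.15} = 2.054 + 1.036 = 3.090.
δ = d·√(n/2) ⇒ n = 2(δ/d)² = 2 × (3.090 / 0.52)² = 70.63.
Round up to the next whole unit.

n = 71 per group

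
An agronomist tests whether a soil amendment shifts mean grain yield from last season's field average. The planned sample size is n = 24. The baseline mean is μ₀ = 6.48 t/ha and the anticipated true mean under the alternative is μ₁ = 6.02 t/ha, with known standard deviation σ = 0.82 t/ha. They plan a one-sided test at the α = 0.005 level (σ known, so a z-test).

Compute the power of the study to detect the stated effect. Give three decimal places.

Power ≈ 0.568

Standardized effect: d = |μ₁ − μ₀| / σ = |6.02 − 6.48| / 0.82 = 0.5610
Noncentrality parameter: δ = d·√n = 0.5610 × √24 = 2.7482
Critical value for a one-sided test at α = 0.005: z_α = 2.576.
Power = Φ(δ − 2.576) = Φ(0.172) = 0.5684.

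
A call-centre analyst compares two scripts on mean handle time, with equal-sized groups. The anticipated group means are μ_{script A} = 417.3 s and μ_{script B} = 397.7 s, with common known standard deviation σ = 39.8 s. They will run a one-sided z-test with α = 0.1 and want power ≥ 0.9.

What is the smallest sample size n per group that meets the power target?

n = 55 per group

Standardized effect: d = |μ_{script A} − μ_{script B}| / σ = |417.3 − 397.7| / 39.8 = 0.4925
Set Φ(δ − 1.282) = 0.9; then δ − 1.282 = Φ⁻¹(0.9) = 1.282, giving δ = 2.563.
δ = d·√(n/2) ⇒ n = 2(δ/d)² = 2 × (2.563 / 0.4925)² = 54.18.
Round up to the next whole unit.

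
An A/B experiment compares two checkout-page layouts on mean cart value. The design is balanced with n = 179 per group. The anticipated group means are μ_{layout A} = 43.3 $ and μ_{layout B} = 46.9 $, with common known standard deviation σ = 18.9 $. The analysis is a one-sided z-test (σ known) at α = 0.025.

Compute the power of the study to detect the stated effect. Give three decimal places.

Power ≈ 0.437

Standardized effect: d = |μ_{layout A} − μ_{layout B}| / σ = |43.3 − 46.9| / 18.9 = 0.1905
Noncentrality parameter: λ = d·√(n/2) = 0.1905 × √(179/2) = 1.8020
Critical value for a one-sided test at α = 0.025: z_α = 1.960.
Power = Φ(λ − 1.960) = Φ(-0.158) = 0.4372.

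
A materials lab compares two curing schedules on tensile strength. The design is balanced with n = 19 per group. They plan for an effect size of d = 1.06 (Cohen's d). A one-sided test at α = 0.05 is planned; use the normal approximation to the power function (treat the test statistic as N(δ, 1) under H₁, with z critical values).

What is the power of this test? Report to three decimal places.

Power ≈ 0.948

Noncentrality parameter: δ = d·√(n/2) = 1.06 × √(19/2) = 3.2671
One-sided α = 0.05 → critical value z_{0.05} = 1.645.
Power = Φ(δ − 1.645) = Φ(1.622) = 0.9476.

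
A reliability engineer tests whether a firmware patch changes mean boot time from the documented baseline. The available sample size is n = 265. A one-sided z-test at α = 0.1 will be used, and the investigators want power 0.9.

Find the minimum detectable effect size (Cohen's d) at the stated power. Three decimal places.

Required noncentrality: δ = z_{0.1} + z_{0.10} = 1.282 + 1.282 = 2.563.
δ = d·√n ⇒ d = δ/√n = 2.563/√265 = 0.1575.

d ≈ 0.157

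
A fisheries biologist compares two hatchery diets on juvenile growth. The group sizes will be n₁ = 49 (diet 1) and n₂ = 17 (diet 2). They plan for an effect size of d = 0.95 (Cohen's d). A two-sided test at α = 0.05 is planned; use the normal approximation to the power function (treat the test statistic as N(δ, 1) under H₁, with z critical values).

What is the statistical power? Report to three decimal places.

Noncentrality parameter: δ = d / √(1/n₁ + 1/n₂) = 0.95 / √(1/49 + 1/17) = 3.3750
Two-sided α = 0.05 → critical value z_{0.025} = 1.960.
Power = Φ(δ − 1.960) + Φ(−δ − 1.960) = Φ(1.415) + Φ(-5.335) = 0.9215 + 0.0000 = 0.9215.

Power ≈ 0.921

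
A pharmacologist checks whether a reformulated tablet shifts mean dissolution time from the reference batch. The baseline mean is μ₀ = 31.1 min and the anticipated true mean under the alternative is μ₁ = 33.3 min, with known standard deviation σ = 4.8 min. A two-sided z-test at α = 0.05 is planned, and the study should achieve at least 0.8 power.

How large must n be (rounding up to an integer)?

n = 38

Standardized effect: d = |μ₁ − μ₀| / σ = |33.3 − 31.1| / 4.8 = 0.4583
For power 0.8 need Φ(δ − z_{0.025}) = 0.8, so δ = z_{0.025} + z_{0.20} = 1.960 + 0.842 = 2.802.
(The Φ(−δ − z_{α/2}) term is vanishingly small for δ > 0 and is dropped in the standard sample-size formula.)
δ = d·√n ⇒ n = (δ/d)² = (2.802 / 0.4583)² = 37.36.
Rounding up, n = 38.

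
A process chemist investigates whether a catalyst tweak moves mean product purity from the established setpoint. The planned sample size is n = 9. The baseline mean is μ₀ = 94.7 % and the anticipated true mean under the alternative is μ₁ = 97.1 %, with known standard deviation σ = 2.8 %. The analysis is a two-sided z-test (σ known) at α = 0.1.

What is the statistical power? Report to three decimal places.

Power ≈ 0.823

Standardized effect: d = |μ₁ − μ₀| / σ = |97.1 − 94.7| / 2.8 = 0.8571
Noncentrality parameter: λ = d·√n = 0.8571 × √9 = 2.5714
Critical value for a two-sided test at α = 0.1: z_{α/2} = 1.645.
Power = Φ(λ − 1.645) + Φ(−λ − 1.645) = Φ(0.927) + Φ(-4.216) = 0.8229 + 0.0000 = 0.8229.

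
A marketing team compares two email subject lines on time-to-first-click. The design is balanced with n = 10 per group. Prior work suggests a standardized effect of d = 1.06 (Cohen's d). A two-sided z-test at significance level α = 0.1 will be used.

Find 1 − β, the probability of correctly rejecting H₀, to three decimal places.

Noncentrality parameter: δ = d·√(n/2) = 1.06 × √(10/2) = 2.3702
Critical value for a two-sided test at α = 0.1: z_{α/2} = 1.645.
Power = Φ(δ − 1.645) + Φ(−δ − 1.645) = Φ(0.725) + Φ(-4.015) = 0.7659 + 0.0000 = 0.7659.

Power ≈ 0.766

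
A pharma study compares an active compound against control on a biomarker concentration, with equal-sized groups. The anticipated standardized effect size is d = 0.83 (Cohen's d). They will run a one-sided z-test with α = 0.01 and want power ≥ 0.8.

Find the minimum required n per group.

For power 0.8 need Φ(δ − z_{0.01}) = 0.8, so δ = z_{0.01} + z_{0.20} = 2.326 + 0.842 = 3.168.
δ = d·√(n/2) ⇒ n = 2(δ/d)² = 2 × (3.168 / 0.83)² = 29.14.
Round up to the next whole unit.

n = 30 per group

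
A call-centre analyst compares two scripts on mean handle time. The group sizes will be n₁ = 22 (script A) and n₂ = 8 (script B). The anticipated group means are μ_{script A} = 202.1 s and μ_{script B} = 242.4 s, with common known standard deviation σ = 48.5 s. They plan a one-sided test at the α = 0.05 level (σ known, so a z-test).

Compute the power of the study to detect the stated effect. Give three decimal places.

Power ≈ 0.643

Standardized effect: d = |μ_{script A} − μ_{script B}| / σ = |202.1 − 242.4| / 48.5 = 0.8309
Noncentrality parameter: δ = d / √(1/n₁ + 1/n₂) = 0.8309 / √(1/22 + 1/8) = 2.0126
Critical value for a one-sided test at α = 0.05: z_α = 1.645.
Power = Φ(δ − 1.645) = Φ(0.368) = 0.6435.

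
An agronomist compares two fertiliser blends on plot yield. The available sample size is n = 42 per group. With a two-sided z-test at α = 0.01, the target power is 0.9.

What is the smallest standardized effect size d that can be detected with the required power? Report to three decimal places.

Need Φ(δ − 2.576) = 0.9, so δ = 2.576 + 1.282 = 3.857.
(Lower-tail contribution to power is negligible for δ > 0.)
δ = d·√(n/2) ⇒ d = δ/√(n/2) = 3.857/√(42/2) = 0.8417.

d ≈ 0.842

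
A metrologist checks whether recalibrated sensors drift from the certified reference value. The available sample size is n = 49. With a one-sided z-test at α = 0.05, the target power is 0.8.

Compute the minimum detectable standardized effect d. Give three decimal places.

d ≈ 0.355

Need Φ(δ − 1.645) = 0.8, so δ = 1.645 + 0.842 = 2.486.
δ = d·√n ⇒ d = δ/√n = 2.486/√49 = 0.3552.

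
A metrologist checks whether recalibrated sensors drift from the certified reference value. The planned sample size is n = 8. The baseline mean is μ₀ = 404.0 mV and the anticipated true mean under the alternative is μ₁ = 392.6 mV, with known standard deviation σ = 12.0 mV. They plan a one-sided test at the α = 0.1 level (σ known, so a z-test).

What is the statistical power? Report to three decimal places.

Power ≈ 0.920

Standardized effect: d = |μ₁ − μ₀| / σ = |392.6 − 404.0| / 12.0 = 0.9500
Noncentrality parameter: δ = d·√n = 0.9500 × √8 = 2.6870
One-sided α = 0.1 → critical value z_{0.1} = 1.282.
Power = P(Z > 1.282 − δ) = Φ(1.405) = 0.9201.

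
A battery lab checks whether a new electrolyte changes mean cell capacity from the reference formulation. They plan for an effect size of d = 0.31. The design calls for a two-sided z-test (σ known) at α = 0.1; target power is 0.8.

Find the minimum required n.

Set Φ(δ − 1.645) = 0.8; then δ − 1.645 = Φ⁻¹(0.8) = 0.842, giving δ = 2.486.
(Ignoring the negligible lower-tail rejection probability gives the usual closed-form inversion.)
δ = d·√n ⇒ n = (δ/d)² = (2.486 / 0.31)² = 64.33.
Rounding up, n = 65.

n = 65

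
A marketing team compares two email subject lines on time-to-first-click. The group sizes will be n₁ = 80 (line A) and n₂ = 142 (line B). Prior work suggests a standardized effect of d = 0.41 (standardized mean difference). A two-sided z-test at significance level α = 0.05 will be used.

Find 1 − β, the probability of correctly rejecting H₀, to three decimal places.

Noncentrality parameter: δ = d / √(1/n₁ + 1/n₂) = 0.41 / √(1/80 + 1/142) = 2.9329
Two-sided α = 0.05 → critical value z_{0.025} = 1.960.
Power = Φ(δ − 1.960) + Φ(−δ − 1.960) = Φ(0.973) + Φ(-4.893) = 0.8347 + 0.0000 = 0.8347.

Power ≈ 0.835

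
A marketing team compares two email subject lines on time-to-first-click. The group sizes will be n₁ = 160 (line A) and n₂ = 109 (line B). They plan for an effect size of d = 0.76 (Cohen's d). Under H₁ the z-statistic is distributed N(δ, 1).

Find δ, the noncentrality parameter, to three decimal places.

δ ≈ 6.119

δ = d / √(1/n₁ + 1/n₂) = 0.76 / √(1/160 + 1/109) = 6.1194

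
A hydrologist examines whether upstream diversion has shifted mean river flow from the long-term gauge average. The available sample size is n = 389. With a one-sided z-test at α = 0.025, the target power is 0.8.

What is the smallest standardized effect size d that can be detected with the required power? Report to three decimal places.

d ≈ 0.142

Need Φ(δ − 1.960) = 0.8, so δ = 1.960 + 0.842 = 2.802.
δ = d·√n ⇒ d = δ/√n = 2.802/√389 = 0.1420.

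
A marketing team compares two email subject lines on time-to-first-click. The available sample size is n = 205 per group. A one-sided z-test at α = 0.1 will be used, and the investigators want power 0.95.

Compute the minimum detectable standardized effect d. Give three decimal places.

Required noncentrality: δ = z_{0.1} + z_{0.05} = 1.282 + 1.645 = 2.926.
δ = d·√(n/2) ⇒ d = δ/√(n/2) = 2.926/√(205/2) = 0.2890.

d ≈ 0.289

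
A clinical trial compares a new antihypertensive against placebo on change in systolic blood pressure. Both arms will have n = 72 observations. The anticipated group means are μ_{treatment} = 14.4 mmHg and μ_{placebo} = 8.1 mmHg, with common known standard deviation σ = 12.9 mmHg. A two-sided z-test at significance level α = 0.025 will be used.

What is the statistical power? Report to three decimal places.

Standardized effect: d = |μ_{treatment} − μ_{placebo}| / σ = |14.4 − 8.1| / 12.9 = 0.4884
Noncentrality parameter: δ = d·√(n/2) = 0.4884 × √(72/2) = 2.9302
Critical value for a two-sided test at α = 0.025: z_{α/2} = 2.241.
Power = Φ(δ − 2.241) + Φ(−δ − 2.241) = Φ(0.689) + Φ(-5.172) = 0.7545 + 0.0000 = 0.7545.

Power ≈ 0.755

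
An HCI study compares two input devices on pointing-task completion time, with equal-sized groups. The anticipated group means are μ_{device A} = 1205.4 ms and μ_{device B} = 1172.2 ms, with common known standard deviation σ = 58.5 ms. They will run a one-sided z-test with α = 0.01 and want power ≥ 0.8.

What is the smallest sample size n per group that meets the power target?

n = 63 per group

Standardized effect: d = |μ_{device A} − μ_{device B}| / σ = |1205.4 − 1172.2| / 58.5 = 0.5675
For power 0.8 need Φ(δ − z_{0.01}) = 0.8, so δ = z_{0.01} + z_{0.20} = 2.326 + 0.842 = 3.168.
δ = d·√(n/2) ⇒ n = 2(δ/d)² = 2 × (3.168 / 0.5675)² = 62.32.
Round up to the next whole unit.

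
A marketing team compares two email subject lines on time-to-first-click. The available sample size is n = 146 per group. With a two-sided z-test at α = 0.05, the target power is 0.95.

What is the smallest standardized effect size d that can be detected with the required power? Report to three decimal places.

d ≈ 0.422

Required noncentrality: δ = z_{0.025} + z_{0.05} = 1.960 + 1.645 = 3.605.
(Lower-tail contribution to power is negligible for δ > 0.)
δ = d·√(n/2) ⇒ d = δ/√(n/2) = 3.605/√(146/2) = 0.4219.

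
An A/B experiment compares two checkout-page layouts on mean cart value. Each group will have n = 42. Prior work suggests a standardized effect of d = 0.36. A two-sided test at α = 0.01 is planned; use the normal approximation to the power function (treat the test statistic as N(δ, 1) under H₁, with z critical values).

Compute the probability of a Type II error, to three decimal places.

Noncentrality parameter: δ = d·√(n/2) = 0.36 × √(42/2) = 1.6497
Two-sided α = 0.01 → critical value z_{0.005} = 2.576.
Power = Φ(δ − 2.576) + Φ(−δ − 2.576) = Φ(-0.926) + Φ(-4.226) = 0.1772 + 0.0000 = 0.1772.
Type II error: β = 1 − power = 1 − 0.1772 = 0.8228.

β ≈ 0.823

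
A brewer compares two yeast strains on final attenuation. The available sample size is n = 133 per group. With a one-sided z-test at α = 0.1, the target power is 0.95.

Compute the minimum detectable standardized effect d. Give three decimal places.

Need Φ(δ − 1.282) = 0.95, so δ = 1.282 + 1.645 = 2.926.
δ = d·√(n/2) ⇒ d = δ/√(n/2) = 2.926/√(133/2) = 0.3589.

d ≈ 0.359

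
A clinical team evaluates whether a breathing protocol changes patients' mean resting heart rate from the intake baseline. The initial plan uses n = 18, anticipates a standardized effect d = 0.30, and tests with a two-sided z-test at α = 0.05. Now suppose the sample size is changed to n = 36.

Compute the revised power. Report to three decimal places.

Power ≈ 0.437

With n = 36: δ = d·√n = 0.30 × √36 = 1.8000. Critical value z_{0.025} = 1.960.
Revised power = Φ(δ − 1.960) + Φ(−δ − 1.960) = Φ(-0.160) + Φ(-3.760) = 0.4365 + 0.0001 = 0.4365.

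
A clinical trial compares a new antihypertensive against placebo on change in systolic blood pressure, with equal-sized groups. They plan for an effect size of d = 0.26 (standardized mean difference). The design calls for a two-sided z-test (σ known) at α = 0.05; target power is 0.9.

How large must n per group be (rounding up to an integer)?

n = 311 per group

Set Φ(δ − 1.960) = 0.9; then δ − 1.960 = Φ⁻¹(0.9) = 1.282, giving δ = 3.242.
(The Φ(−δ − z_{α/2}) term is vanishingly small for δ > 0 and is dropped in the standard sample-size formula.)
δ = d·√(n/2) ⇒ n = 2(δ/d)² = 2 × (3.242 / 0.26)² = 310.87.
Rounding up, n = 311 per group.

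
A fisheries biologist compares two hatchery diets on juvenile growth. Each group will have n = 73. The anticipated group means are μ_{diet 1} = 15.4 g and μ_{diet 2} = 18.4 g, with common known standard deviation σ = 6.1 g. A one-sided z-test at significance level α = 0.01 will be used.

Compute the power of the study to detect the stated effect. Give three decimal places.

Standardized effect: d = |μ_{diet 1} − μ_{diet 2}| / σ = |15.4 − 18.4| / 6.1 = 0.4918
Noncentrality parameter: δ = d·√(n/2) = 0.4918 × √(73/2) = 2.9712
Critical value for a one-sided test at α = 0.01: z_α = 2.326.
Power = Φ(δ − 2.326) = Φ(0.645) = 0.7405.

Power ≈ 0.741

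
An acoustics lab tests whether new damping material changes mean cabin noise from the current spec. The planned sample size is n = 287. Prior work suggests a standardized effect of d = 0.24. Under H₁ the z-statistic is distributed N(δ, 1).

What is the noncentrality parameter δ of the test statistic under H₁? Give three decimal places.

δ ≈ 4.066

The noncentrality parameter scales effect size by the design's sample-size factor: δ = d·√n = 0.24 × √287 = 4.0659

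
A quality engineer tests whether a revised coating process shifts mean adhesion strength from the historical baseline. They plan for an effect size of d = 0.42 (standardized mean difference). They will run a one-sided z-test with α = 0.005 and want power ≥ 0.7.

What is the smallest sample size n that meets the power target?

For power 0.7 need Φ(δ − z_{0.005}) = 0.7, so δ = z_{0.005} + z_{0.30} = 2.576 + 0.524 = 3.100.
δ = d·√n ⇒ n = (δ/d)² = (3.100 / 0.42)² = 54.49.
Rounding up, n = 55.

n = 55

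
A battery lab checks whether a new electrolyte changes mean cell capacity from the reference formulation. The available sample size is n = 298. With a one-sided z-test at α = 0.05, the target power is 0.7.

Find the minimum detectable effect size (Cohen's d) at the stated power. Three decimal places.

Need Φ(δ − 1.645) = 0.7, so δ = 1.645 + 0.524 = 2.169.
δ = d·√n ⇒ d = δ/√n = 2.169/√298 = 0.1257.

d ≈ 0.126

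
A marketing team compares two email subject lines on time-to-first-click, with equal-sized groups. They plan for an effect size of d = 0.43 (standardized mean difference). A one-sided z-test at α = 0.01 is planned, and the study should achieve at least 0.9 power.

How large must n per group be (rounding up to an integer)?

For power 0.9 need Φ(δ − z_{0.01}) = 0.9, so δ = z_{0.01} + z_{0.10} = 2.326 + 1.282 = 3.608.
δ = d·√(n/2) ⇒ n = 2(δ/d)² = 2 × (3.608 / 0.43)² = 140.80.
Rounding up, n = 141 per group.

n = 141 per group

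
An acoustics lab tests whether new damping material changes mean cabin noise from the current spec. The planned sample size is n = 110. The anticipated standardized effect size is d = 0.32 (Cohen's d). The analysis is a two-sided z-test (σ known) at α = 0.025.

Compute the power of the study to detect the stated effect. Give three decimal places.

Noncentrality parameter: δ = d·√n = 0.32 × √110 = 3.3562
Two-sided α = 0.025 → critical value z_{0.0125} = 2.241.
Power = Φ(δ − 2.241) + Φ(−δ − 2.241) = Φ(1.115) + Φ(-5.598) = 0.8675 + 0.0000 = 0.8675.

Power ≈ 0.868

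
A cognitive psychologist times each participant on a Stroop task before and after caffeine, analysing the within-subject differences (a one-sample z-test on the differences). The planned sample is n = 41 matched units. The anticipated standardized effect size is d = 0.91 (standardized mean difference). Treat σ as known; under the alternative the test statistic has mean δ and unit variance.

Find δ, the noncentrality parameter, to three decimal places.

The noncentrality parameter scales effect size by the design's sample-size factor: δ = d·√n = 0.91 × √41 = 5.8268

δ ≈ 5.827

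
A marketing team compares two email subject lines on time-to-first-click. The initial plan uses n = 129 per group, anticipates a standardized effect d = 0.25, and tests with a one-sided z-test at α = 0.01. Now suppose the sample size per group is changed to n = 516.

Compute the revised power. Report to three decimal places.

With n = 516 per group: δ = d·√(n/2) = 0.25 × √(516/2) = 4.0156. Critical value z_{0.01} = 2.326.
Revised power = P(Z > 2.326 − δ) = Φ(1.689) = 0.9544.

Power ≈ 0.954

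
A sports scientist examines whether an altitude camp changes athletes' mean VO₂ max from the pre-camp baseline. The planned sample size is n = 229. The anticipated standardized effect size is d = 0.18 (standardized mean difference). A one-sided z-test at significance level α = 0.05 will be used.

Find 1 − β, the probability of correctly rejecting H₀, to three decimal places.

Power ≈ 0.860

Noncentrality parameter: δ = d·√n = 0.18 × √229 = 2.7239
Critical value for a one-sided test at α = 0.05: z_α = 1.645.
Power = P(Z > 1.645 − δ) = Φ(1.079) = 0.8597.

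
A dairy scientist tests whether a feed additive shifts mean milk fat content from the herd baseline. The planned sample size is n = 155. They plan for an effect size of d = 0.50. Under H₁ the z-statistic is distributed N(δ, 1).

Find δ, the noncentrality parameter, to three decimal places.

δ ≈ 6.225

δ = d·√n = 0.50 × √155 = 6.2249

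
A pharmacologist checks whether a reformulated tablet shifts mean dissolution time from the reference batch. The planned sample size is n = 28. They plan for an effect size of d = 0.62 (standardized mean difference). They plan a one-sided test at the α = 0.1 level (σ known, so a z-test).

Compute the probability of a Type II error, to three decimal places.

β ≈ 0.023

Noncentrality parameter: δ = d·√n = 0.62 × √28 = 3.2807
Critical value for a one-sided test at α = 0.1: z_α = 1.282.
Power = P(Z > 1.282 − δ) = Φ(1.999) = 0.9772.
Type II error: β = 1 − power = 1 − 0.9772 = 0.0228.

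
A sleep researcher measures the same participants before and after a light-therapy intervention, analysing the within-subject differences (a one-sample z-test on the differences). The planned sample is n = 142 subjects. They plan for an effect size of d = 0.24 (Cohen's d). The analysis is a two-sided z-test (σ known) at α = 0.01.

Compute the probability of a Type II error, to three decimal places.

Noncentrality parameter: δ = d·√n = 0.24 × √142 = 2.8599
Two-sided α = 0.01 → critical value z_{0.005} = 2.576.
Power = Φ(δ − 2.576) + Φ(−δ − 2.576) = Φ(0.284) + Φ(-5.436) = 0.6118 + 0.0000 = 0.6118.
Type II error: β = 1 − power = 1 − 0.6118 = 0.3882.

β ≈ 0.388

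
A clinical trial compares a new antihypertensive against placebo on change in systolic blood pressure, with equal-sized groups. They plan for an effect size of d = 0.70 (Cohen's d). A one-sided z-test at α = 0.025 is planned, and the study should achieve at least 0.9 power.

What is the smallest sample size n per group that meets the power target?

n = 43 per group

Set Φ(δ − 1.960) = 0.9; then δ − 1.960 = Φ⁻¹(0.9) = 1.282, giving δ = 3.242.
δ = d·√(n/2) ⇒ n = 2(δ/d)² = 2 × (3.242 / 0.70)² = 42.89.
Rounding up, n = 43 per group.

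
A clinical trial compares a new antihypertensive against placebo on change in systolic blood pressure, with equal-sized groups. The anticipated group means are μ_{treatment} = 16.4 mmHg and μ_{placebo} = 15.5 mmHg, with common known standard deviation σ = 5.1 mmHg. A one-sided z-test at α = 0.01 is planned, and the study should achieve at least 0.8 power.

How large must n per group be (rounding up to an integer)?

Standardized effect: d = |μ_{treatment} − μ_{placebo}| / σ = |16.4 − 15.5| / 5.1 = 0.1765
For power 0.8 need Φ(δ − z_{0.01}) = 0.8, so δ = z_{0.01} + z_{0.20} = 2.326 + 0.842 = 3.168.
δ = d·√(n/2) ⇒ n = 2(δ/d)² = 2 × (3.168 / 0.1765)² = 644.54.
Round up to the next whole unit.

n = 645 per group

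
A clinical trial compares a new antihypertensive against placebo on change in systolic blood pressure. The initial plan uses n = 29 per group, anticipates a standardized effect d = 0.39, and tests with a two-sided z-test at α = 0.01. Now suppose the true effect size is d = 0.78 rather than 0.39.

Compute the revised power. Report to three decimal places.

With d = 0.78: δ = d·√(n/2) = 0.78 × √(29/2) = 2.9702. Critical value z_{0.005} = 2.576.
Revised power = Φ(δ − 2.576) + Φ(−δ − 2.576) = Φ(0.394) + Φ(-5.546) = 0.6533 + 0.0000 = 0.6533.

Power ≈ 0.653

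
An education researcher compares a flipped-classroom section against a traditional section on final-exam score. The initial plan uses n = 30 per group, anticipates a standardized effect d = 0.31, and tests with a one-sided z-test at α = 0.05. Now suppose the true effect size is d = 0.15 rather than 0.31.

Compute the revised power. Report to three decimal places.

Power ≈ 0.144

With d = 0.15: δ = d·√(n/2) = 0.15 × √(30/2) = 0.5809. Critical value z_{0.05} = 1.645.
Revised power = P(Z > 1.645 − δ) = Φ(-1.064) = 0.1437.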